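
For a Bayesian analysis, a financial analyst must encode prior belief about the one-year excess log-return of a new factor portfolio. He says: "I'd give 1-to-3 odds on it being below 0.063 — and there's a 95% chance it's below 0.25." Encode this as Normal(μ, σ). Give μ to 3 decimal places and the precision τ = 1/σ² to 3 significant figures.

The p-quantile of Normal(μ,σ) is μ + z_p·σ, with z_{0.25} = -0.6745 and z_{0.95} = 1.645.
Eliminate σ: μ = (z₂·x₁ − z₁·x₂)/(z₂ − z₁) = (1.645·0.063 − (-0.6745)·0.25)/2.319 = 0.117.
Then σ = (x₂ − x₁)/(z₂ − z₁) = (0.25 − 0.063)/2.319 = 0.081.
Precision τ = 1/σ² = 1/0.08063² = 154.

μ = 0.117, τ = 154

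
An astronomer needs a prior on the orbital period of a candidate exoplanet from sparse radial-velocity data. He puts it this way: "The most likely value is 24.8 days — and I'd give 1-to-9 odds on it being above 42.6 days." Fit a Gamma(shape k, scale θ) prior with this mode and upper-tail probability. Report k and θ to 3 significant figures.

k ≈ 7.48, θ ≈ 3.83

Gamma(k,θ) with k>1 has mode (k−1)θ, so θ = 24.8/(k−1).
Need P(X < 42.6) = 0.9 with θ tied to k this way. Start at k = 2, θ = 24.8: P(X<42.6) ≈ 0.512.
Too low — raise k to concentrate. Iterating converges to k ≈ 7.48.
Then θ = 24.8/(7.48−1) ≈ 3.83.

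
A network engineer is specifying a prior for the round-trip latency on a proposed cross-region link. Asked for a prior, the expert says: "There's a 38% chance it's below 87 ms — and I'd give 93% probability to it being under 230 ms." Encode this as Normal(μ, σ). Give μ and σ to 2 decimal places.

For Normal(μ,σ), the p-quantile is μ + z_p·σ. Here z_{0.38} = -0.3055, z_{0.93} = 1.476.
So 87 = μ − 0.3055σ and 230 = μ + 1.476σ.
Subtracting: σ = (230 − 87)/(1.476 − (-0.3055)) = 80.28.
Then μ = 87 − (-0.3055)·80.28 = 111.52.

μ = 111.52, σ = 80.28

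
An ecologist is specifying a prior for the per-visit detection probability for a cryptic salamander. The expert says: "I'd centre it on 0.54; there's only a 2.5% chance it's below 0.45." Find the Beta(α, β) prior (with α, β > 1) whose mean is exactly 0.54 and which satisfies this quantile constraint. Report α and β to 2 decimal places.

α ≈ 63.76, β ≈ 54.31

With mean 0.54 fixed, write α = 0.54s, β = 0.46s where s = α+β.
Need P(θ < 0.45) = 0.025 under Beta(0.54s, 0.46s). Normal approximation: (q−m)/√(m(1−m)/s) ≈ z_{0.025} = -1.96, so s ≈ 0.54·0.46·(-1.96)²/(0.45−0.54)² = 117.8.
At s = 117.8: P(θ<0.45) ≈ 0.025. Adjusting to match 0.025 gives s ≈ 118.07.
So α = 0.54·118.07 ≈ 63.76, β = 0.46·118.07 ≈ 54.31.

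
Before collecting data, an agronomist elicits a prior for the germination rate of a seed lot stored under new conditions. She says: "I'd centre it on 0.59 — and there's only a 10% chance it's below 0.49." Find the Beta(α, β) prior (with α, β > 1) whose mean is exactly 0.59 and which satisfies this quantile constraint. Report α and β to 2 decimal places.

α ≈ 23.69, β ≈ 16.47

With mean 0.59 fixed, write α = 0.59s, β = 0.41s where s = α+β.
Need P(θ < 0.49) = 0.1 under Beta(0.59s, 0.41s). Normal approximation: (q−m)/√(m(1−m)/s) ≈ z_{0.1} = -1.28, so s ≈ 0.59·0.41·(-1.28)²/(0.49−0.59)² = 39.7.
At s = 39.7: P(θ<0.49) ≈ 0.101. Adjusting to match 0.1 gives s ≈ 40.16.
So α = 0.59·40.16 ≈ 23.69, β = 0.41·40.16 ≈ 16.47.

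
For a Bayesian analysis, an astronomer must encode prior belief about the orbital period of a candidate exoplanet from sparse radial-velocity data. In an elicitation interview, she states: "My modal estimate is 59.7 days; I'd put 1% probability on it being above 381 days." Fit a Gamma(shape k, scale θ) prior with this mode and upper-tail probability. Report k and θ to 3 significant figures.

Gamma(k,θ) with k>1 has mode (k−1)θ, so θ = 59.7/(k−1).
Need P(X < 381) = 0.99 with θ tied to k this way. Start at k = 2, θ = 59.7: P(X<381) ≈ 0.988.
Too low — raise k to concentrate. Iterating converges to k ≈ 2.06.
Then θ = 59.7/(2.06−1) ≈ 56.5.

k ≈ 2.06, θ ≈ 56.5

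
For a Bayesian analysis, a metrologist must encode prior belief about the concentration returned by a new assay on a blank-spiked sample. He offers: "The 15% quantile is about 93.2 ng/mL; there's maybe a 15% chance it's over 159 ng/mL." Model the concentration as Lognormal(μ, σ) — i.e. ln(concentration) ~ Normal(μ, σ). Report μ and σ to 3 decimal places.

If T ~ Lognormal(μ,σ) then ln T ~ Normal(μ,σ), so the p-quantile of ln T is μ + z_p·σ.
ln(93.2) = 4.535 and ln(159) = 5.069; z_{0.15} = -1.036, z_{0.85} = 1.036.
σ = (5.069 − 4.535)/(1.036 − (-1.036)) = 0.258.
μ = 4.535 − (-1.036)·0.258 = 4.802.

μ ≈ 4.802, σ ≈ 0.258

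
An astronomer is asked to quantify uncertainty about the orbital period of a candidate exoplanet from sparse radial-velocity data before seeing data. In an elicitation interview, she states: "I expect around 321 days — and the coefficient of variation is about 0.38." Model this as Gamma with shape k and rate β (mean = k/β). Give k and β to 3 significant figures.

For Gamma(k, rate β): mean = k/β, variance = k/β², so CV = 1/√k.
CV = 0.38, hence k = 1/CV² = 6.93.
Then β = k/mean = 6.93/321 = 0.0216.

k ≈ 6.93, β ≈ 0.0216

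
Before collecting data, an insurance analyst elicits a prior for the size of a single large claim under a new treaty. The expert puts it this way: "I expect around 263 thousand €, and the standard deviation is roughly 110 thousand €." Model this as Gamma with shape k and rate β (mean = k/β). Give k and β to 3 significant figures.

k ≈ 5.72, β ≈ 0.0217

For Gamma(k, rate β): mean = k/β, variance = k/β², so CV = 1/√k.
CV = SD/mean = 110/263 = 0.4183, hence k = 1/CV² = 5.72.
Then β = k/mean = 5.72/263 = 0.0217.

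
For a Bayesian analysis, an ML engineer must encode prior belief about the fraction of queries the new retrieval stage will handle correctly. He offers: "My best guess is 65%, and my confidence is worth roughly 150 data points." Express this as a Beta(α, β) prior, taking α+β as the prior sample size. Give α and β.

Under the effective-sample-size interpretation, Beta(α, β) has prior mean α/(α+β) and prior sample size α+β.
So α+β = 150 and α/(α+β) = 0.65, giving α = 0.65·150 = 97.5 and β = 150 − 97.5 = 52.5.

α = 97.5, β = 52.5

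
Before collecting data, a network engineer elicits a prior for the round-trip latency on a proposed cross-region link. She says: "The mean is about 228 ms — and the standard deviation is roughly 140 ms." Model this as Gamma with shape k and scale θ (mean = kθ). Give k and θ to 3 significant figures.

For Gamma(k, scale θ): mean = kθ, variance = kθ², so CV = 1/√k.
CV = SD/mean = 140/228 = 0.614, hence k = 1/CV² = 2.65.
Then θ = mean/k = 228/2.65 = 86.

k ≈ 2.65, θ ≈ 86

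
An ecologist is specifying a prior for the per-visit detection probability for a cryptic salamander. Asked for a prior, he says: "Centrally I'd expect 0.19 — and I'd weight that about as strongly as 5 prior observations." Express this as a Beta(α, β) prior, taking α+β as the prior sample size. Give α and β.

Under the effective-sample-size interpretation, Beta(α, β) has prior mean α/(α+β) and prior sample size α+β.
So α+β = 5 and α/(α+β) = 0.19, giving α = 0.19·5 = 0.95 and β = 5 − 0.95 = 4.05.

α = 0.95, β = 4.05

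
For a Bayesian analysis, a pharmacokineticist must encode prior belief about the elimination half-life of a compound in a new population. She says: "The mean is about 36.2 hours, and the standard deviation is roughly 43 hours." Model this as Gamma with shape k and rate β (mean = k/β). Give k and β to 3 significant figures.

For Gamma(k, rate β): mean = k/β, variance = k/β², so CV = 1/√k.
CV = SD/mean = 43/36.2 = 1.188, hence k = 1/CV² = 0.709.
Then β = k/mean = 0.709/36.2 = 0.0196.

k ≈ 0.709, β ≈ 0.0196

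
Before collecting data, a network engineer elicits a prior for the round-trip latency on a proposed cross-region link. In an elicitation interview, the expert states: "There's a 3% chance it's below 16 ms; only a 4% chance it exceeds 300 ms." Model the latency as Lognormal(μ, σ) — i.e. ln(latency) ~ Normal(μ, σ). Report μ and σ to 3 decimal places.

If T ~ Lognormal(μ,σ) then ln T ~ Normal(μ,σ), so the p-quantile of ln T is μ + z_p·σ.
ln(16) = 2.773 and ln(300) = 5.704; z_{0.03} = -1.881, z_{0.96} = 1.751.
σ = (5.704 − 2.773)/(1.751 − (-1.881)) = 0.807.
μ = 2.773 − (-1.881)·0.807 = 4.291.

μ ≈ 4.291, σ ≈ 0.807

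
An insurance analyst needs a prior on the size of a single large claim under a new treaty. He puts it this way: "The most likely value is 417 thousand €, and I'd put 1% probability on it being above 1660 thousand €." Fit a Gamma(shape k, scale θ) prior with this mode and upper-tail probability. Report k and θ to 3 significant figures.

k ≈ 3.19, θ ≈ 190

Gamma(k,θ) with k>1 has mode (k−1)θ, so θ = 417/(k−1).
Need P(X < 1660) = 0.99 with θ tied to k this way. Start at k = 2, θ = 417: P(X<1660) ≈ 0.907.
Too low — raise k to concentrate. Iterating converges to k ≈ 3.19.
Then θ = 417/(3.19−1) ≈ 190.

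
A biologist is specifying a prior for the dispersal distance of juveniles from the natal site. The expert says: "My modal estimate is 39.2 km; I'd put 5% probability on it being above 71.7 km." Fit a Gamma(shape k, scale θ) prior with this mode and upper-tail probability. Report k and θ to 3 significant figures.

Gamma(k,θ) with k>1 has mode (k−1)θ, so θ = 39.2/(k−1).
Need P(X < 71.7) = 0.95 with θ tied to k this way. Start at k = 2, θ = 39.2: P(X<71.7) ≈ 0.546.
Too low — raise k to concentrate. Iterating converges to k ≈ 8.64.
Then θ = 39.2/(8.64−1) ≈ 5.13.

k ≈ 8.64, θ ≈ 5.13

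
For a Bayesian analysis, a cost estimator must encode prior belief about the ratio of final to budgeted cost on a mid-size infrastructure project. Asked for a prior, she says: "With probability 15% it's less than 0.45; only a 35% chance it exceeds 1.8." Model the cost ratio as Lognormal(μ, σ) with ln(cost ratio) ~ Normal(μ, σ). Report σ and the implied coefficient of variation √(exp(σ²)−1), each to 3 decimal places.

σ ≈ 0.975, CV ≈ 1.260

If T ~ Lognormal(μ,σ) then ln T ~ Normal(μ,σ), so the p-quantile of ln T is μ + z_p·σ.
ln(0.45) = -0.7985 and ln(1.8) = 0.5878; z_{0.15} = -1.036, z_{0.65} = 0.3853.
σ = (0.5878 − -0.7985)/(0.3853 − (-1.036)) = 0.975.
μ = -0.7985 − (-1.036)·0.975 = 0.212.
CV = √(exp(σ²)−1) = √(exp(0.9507)−1) = 1.260.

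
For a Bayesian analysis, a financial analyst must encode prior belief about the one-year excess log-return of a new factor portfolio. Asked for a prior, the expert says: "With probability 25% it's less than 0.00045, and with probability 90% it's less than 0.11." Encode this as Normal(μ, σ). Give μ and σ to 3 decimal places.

The p-quantile of Normal(μ,σ) is μ + z_p·σ, with z_{0.25} = -0.6745 and z_{0.9} = 1.282.
Eliminate σ: μ = (z₂·x₁ − z₁·x₂)/(z₂ − z₁) = (1.282·0.00045 − (-0.6745)·0.11)/1.956 = 0.038.
Then σ = (x₂ − x₁)/(z₂ − z₁) = (0.11 − 0.00045)/1.956 = 0.056.

μ = 0.038, σ = 0.056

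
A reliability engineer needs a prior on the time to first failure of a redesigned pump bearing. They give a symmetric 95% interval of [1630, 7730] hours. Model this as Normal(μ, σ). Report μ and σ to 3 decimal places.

μ = 4680.000, σ = 1556.151

A symmetric 95% interval runs μ ± z·σ with z = 1.96.
Half-width = 3050, so σ = 3050/1.96 = 1556.151.
μ is the interval midpoint, 4680.000.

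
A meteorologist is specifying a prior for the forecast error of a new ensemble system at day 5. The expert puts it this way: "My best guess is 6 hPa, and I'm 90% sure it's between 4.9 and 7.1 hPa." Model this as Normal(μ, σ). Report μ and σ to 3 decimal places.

A symmetric 90% interval runs μ ± z·σ with z = 1.645.
Half-width = 1.1, so σ = 1.1/1.645 = 0.669.
μ is the stated best guess, 6.000.

μ = 6.000, σ = 0.669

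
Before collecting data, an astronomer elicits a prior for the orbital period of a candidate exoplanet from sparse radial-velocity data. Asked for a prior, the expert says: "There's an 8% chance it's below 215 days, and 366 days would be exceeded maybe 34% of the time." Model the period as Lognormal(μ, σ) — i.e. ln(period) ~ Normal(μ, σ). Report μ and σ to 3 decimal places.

If T ~ Lognormal(μ,σ) then ln T ~ Normal(μ,σ), so the p-quantile of ln T is μ + z_p·σ.
ln(215) = 5.371 and ln(366) = 5.903; z_{0.08} = -1.405, z_{0.66} = 0.4125.
σ = (5.903 − 5.371)/(0.4125 − (-1.405)) = 0.293.
μ = 5.371 − (-1.405)·0.293 = 5.782.

μ ≈ 5.782, σ ≈ 0.293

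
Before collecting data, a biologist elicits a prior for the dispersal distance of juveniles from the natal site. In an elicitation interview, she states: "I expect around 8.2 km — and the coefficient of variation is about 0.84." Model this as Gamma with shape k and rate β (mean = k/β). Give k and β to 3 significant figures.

For Gamma(k, rate β): mean = k/β, variance = k/β², so CV = 1/√k.
CV = 0.84, hence k = 1/CV² = 1.42.
Then β = k/mean = 1.42/8.2 = 0.173.

k ≈ 1.42, β ≈ 0.173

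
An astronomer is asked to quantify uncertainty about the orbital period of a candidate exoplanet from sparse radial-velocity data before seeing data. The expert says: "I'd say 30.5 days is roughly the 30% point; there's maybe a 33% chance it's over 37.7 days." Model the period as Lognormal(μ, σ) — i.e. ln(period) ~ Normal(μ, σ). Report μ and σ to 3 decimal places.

If T ~ Lognormal(μ,σ) then ln T ~ Normal(μ,σ), so the p-quantile of ln T is μ + z_p·σ.
ln(30.5) = 3.418 and ln(37.7) = 3.63; z_{0.3} = -0.5244, z_{0.67} = 0.4399.
σ = (3.63 − 3.418)/(0.4399 − (-0.5244)) = 0.220.
μ = 3.418 − (-0.5244)·0.220 = 3.533.

μ ≈ 3.533, σ ≈ 0.220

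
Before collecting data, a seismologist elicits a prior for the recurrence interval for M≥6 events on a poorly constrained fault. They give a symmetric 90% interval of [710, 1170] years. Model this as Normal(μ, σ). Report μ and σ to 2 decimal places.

A symmetric 90% interval runs μ ± z·σ with z = 1.645.
Half-width = 230, so σ = 230/1.645 = 139.83.
μ is the interval midpoint, 940.00.

μ = 940.00, σ = 139.83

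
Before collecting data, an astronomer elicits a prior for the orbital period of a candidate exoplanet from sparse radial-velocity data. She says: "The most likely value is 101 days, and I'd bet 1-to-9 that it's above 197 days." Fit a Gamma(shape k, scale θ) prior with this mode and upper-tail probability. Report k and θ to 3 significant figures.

Gamma(k,θ) with k>1 has mode (k−1)θ, so θ = 101/(k−1).
Need P(X < 197) = 0.9 with θ tied to k this way. Start at k = 2, θ = 101: P(X<197) ≈ 0.580.
Too low — raise k to concentrate. Iterating converges to k ≈ 5.29.
Then θ = 101/(5.29−1) ≈ 23.5.

k ≈ 5.29, θ ≈ 23.5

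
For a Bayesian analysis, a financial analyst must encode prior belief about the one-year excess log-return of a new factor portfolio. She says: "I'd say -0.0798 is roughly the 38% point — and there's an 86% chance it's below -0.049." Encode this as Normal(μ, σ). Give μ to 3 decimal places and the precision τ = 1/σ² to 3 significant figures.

μ = -0.073, τ = 2020

The p-quantile of Normal(μ,σ) is μ + z_p·σ, with z_{0.38} = -0.3055 and z_{0.86} = 1.08.
Eliminate σ: μ = (z₂·x₁ − z₁·x₂)/(z₂ − z₁) = (1.08·-0.0798 − (-0.3055)·-0.049)/1.386 = -0.073.
Then σ = (x₂ − x₁)/(z₂ − z₁) = (-0.049 − -0.0798)/1.386 = 0.022.
Precision τ = 1/σ² = 1/0.02223² = 2020.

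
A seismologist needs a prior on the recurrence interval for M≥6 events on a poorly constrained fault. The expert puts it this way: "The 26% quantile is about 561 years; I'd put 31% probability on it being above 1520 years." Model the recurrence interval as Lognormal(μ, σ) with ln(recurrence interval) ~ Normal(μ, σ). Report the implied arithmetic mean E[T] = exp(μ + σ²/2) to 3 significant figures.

E[T] ≈ 1440 years

If T ~ Lognormal(μ,σ) then ln T ~ Normal(μ,σ), so the p-quantile of ln T is μ + z_p·σ.
ln(561) = 6.33 and ln(1520) = 7.326; z_{0.26} = -0.6433, z_{0.69} = 0.4959.
σ = (7.326 − 6.33)/(0.4959 − (-0.6433)) = 0.875.
μ = 6.33 − (-0.6433)·0.875 = 6.893.
E[T] = exp(μ + σ²/2) = exp(6.893 + 0.3828) = 1440 years.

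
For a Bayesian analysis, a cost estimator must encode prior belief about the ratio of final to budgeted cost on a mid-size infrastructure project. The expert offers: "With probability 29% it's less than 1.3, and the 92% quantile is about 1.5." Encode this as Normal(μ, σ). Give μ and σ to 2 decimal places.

For Normal(μ,σ), the p-quantile is μ + z_p·σ. Here z_{0.29} = -0.5534, z_{0.92} = 1.405.
So 1.3 = μ − 0.5534σ and 1.5 = μ + 1.405σ.
Subtracting: σ = (1.5 − 1.3)/(1.405 − (-0.5534)) = 0.10.
Then μ = 1.3 − (-0.5534)·0.10 = 1.36.

μ = 1.36, σ = 0.10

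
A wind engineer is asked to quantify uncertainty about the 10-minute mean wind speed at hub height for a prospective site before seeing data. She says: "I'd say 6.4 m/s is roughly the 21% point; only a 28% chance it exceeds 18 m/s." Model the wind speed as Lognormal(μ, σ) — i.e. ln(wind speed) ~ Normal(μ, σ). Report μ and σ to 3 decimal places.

μ ≈ 2.457, σ ≈ 0.744

If T ~ Lognormal(μ,σ) then ln T ~ Normal(μ,σ), so the p-quantile of ln T is μ + z_p·σ.
ln(6.4) = 1.856 and ln(18) = 2.89; z_{0.21} = -0.8064, z_{0.72} = 0.5828.
σ = (2.89 − 1.856)/(0.5828 − (-0.8064)) = 0.744.
μ = 1.856 − (-0.8064)·0.744 = 2.457.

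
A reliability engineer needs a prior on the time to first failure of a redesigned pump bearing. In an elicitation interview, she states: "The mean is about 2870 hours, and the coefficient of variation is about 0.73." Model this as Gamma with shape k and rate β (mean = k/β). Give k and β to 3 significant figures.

k ≈ 1.88, β ≈ 0.000654

For Gamma(k, rate β): mean = k/β, variance = k/β², so CV = 1/√k.
CV = 0.73, hence k = 1/CV² = 1.88.
Then β = k/mean = 1.88/2870 = 0.000654.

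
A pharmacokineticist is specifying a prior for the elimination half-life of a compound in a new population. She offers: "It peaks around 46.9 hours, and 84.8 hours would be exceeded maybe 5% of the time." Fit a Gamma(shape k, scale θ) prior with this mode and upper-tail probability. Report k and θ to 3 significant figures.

Gamma(k,θ) with k>1 has mode (k−1)θ, so θ = 46.9/(k−1).
Need P(X < 84.8) = 0.95 with θ tied to k this way. Start at k = 2, θ = 46.9: P(X<84.8) ≈ 0.540.
Too low — raise k to concentrate. Iterating converges to k ≈ 8.94.
Then θ = 46.9/(8.94−1) ≈ 5.9.

k ≈ 8.94, θ ≈ 5.9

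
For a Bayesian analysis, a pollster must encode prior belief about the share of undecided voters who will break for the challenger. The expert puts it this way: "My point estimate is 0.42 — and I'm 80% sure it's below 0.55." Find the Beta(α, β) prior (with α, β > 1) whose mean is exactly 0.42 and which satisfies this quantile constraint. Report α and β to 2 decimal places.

α ≈ 4.24, β ≈ 5.85

With mean 0.42 fixed, write α = 0.42s, β = 0.58s where s = α+β.
Need P(θ < 0.55) = 0.8 under Beta(0.42s, 0.58s). Normal approximation: (q−m)/√(m(1−m)/s) ≈ z_{0.8} = 0.842, so s ≈ 0.42·0.58·(0.842)²/(0.55−0.42)² = 10.2.
At s = 10.2: P(θ<0.55) ≈ 0.801. Adjusting to match 0.8 gives s ≈ 10.09.
So α = 0.42·10.09 ≈ 4.24, β = 0.58·10.09 ≈ 5.85.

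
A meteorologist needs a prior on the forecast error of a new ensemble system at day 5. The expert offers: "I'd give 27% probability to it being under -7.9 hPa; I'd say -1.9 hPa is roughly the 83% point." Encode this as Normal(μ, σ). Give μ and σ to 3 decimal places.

μ = -5.554, σ = 3.829

For Normal(μ,σ), the p-quantile is μ + z_p·σ. Here z_{0.27} = -0.6128, z_{0.83} = 0.9542.
So -7.9 = μ − 0.6128σ and -1.9 = μ + 0.9542σ.
Subtracting: σ = (-1.9 − -7.9)/(0.9542 − (-0.6128)) = 3.829.
Then μ = -7.9 − (-0.6128)·3.829 = -5.554.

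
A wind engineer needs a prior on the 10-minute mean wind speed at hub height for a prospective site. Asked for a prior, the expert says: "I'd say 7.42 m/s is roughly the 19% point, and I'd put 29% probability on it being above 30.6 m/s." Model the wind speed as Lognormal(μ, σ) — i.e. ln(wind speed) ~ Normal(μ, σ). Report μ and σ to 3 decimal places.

μ ≈ 2.873, σ ≈ 0.990

If T ~ Lognormal(μ,σ) then ln T ~ Normal(μ,σ), so the p-quantile of ln T is μ + z_p·σ.
ln(7.42) = 2.004 and ln(30.6) = 3.421; z_{0.19} = -0.8779, z_{0.71} = 0.5534.
σ = (3.421 − 2.004)/(0.5534 − (-0.8779)) = 0.990.
μ = 2.004 − (-0.8779)·0.990 = 2.873.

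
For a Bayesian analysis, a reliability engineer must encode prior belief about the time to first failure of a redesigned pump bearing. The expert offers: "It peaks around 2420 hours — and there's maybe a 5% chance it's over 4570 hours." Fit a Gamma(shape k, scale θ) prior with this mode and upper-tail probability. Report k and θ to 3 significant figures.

Gamma(k,θ) with k>1 has mode (k−1)θ, so θ = 2420/(k−1).
Need P(X < 4570) = 0.95 with θ tied to k this way. Start at k = 2, θ = 2420: P(X<4570) ≈ 0.563.
Too low — raise k to concentrate. Iterating converges to k ≈ 7.88.
Then θ = 2420/(7.88−1) ≈ 352.

k ≈ 7.88, θ ≈ 352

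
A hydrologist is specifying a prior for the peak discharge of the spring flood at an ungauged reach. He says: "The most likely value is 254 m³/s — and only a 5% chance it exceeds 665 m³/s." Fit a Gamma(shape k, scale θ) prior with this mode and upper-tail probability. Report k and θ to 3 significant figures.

Gamma(k,θ) with k>1 has mode (k−1)θ, so θ = 254/(k−1).
Need P(X < 665) = 0.95 with θ tied to k this way. Start at k = 2, θ = 254: P(X<665) ≈ 0.736.
Too low — raise k to concentrate. Iterating converges to k ≈ 3.92.
Then θ = 254/(3.92−1) ≈ 87.1.

k ≈ 3.92, θ ≈ 87.1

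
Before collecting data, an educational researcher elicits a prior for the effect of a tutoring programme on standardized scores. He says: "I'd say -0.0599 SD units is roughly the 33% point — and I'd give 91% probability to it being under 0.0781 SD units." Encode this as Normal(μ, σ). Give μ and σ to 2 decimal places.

The p-quantile of Normal(μ,σ) is μ + z_p·σ, with z_{0.33} = -0.4399 and z_{0.91} = 1.341.
Eliminate σ: μ = (z₂·x₁ − z₁·x₂)/(z₂ − z₁) = (1.341·-0.0599 − (-0.4399)·0.0781)/1.781 = -0.03.
Then σ = (x₂ − x₁)/(z₂ − z₁) = (0.0781 − -0.0599)/1.781 = 0.08.

μ = -0.03, σ = 0.08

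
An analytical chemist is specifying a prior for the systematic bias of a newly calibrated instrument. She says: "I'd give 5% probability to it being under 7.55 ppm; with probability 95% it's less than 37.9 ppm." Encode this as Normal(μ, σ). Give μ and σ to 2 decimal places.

For Normal(μ,σ), the p-quantile is μ + z_p·σ. Here z_{0.05} = -1.645, z_{0.95} = 1.645.
So 7.55 = μ − 1.645σ and 37.9 = μ + 1.645σ.
Subtracting: σ = (37.9 − 7.55)/(1.645 − (-1.645)) = 9.23.
Then μ = 7.55 − (-1.645)·9.23 = 22.73.

μ = 22.73, σ = 9.23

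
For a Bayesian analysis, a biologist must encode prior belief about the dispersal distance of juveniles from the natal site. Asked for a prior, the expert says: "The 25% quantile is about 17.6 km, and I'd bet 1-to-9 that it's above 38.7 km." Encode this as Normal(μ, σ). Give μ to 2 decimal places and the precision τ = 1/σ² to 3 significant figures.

μ = 24.88, τ = 0.00859

The p-quantile of Normal(μ,σ) is μ + z_p·σ, with z_{0.25} = -0.6745 and z_{0.9} = 1.282.
Eliminate σ: μ = (z₂·x₁ − z₁·x₂)/(z₂ − z₁) = (1.282·17.6 − (-0.6745)·38.7)/1.956 = 24.88.
Then σ = (x₂ − x₁)/(z₂ − z₁) = (38.7 − 17.6)/1.956 = 10.79.
Precision τ = 1/σ² = 1/10.79² = 0.00859.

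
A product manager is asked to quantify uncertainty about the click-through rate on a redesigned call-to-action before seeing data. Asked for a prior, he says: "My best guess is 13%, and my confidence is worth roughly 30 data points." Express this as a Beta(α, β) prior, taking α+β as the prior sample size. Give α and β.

Under the effective-sample-size interpretation, Beta(α, β) has prior mean α/(α+β) and prior sample size α+β.
So α+β = 30 and α/(α+β) = 0.13, giving α = 0.13·30 = 3.9 and β = 30 − 3.9 = 26.1.

α = 3.9, β = 26.1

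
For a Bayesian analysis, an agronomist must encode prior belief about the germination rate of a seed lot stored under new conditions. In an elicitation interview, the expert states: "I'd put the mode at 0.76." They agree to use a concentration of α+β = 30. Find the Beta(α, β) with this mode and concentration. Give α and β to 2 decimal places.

For α,β > 1 the Beta mode is (α−1)/(α+β−2). With α+β = 30, the mode is (α−1)/28.
Set (α−1)/28 = 0.76 → α = 1 + 0.76·28 = 22.28.
β = 30 − α = 7.72.

α = 22.28, β = 7.72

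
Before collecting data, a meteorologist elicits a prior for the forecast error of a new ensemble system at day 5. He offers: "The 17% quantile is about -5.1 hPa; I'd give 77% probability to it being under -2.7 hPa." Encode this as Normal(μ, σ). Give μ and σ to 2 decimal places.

For Normal(μ,σ), the p-quantile is μ + z_p·σ. Here z_{0.17} = -0.9542, z_{0.77} = 0.7388.
So -5.1 = μ − 0.9542σ and -2.7 = μ + 0.7388σ.
Subtracting: σ = (-2.7 − -5.1)/(0.7388 − (-0.9542)) = 1.42.
Then μ = -5.1 − (-0.9542)·1.42 = -3.75.

μ = -3.75, σ = 1.42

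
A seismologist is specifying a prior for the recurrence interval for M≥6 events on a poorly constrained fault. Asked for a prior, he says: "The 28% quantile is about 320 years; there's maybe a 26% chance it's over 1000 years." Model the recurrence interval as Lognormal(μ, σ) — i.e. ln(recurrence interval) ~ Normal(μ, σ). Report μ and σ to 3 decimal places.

μ ≈ 6.310, σ ≈ 0.929

If T ~ Lognormal(μ,σ) then ln T ~ Normal(μ,σ), so the p-quantile of ln T is μ + z_p·σ.
ln(320) = 5.768 and ln(1000) = 6.908; z_{0.28} = -0.5828, z_{0.74} = 0.6433.
σ = (6.908 − 5.768)/(0.6433 − (-0.5828)) = 0.929.
μ = 5.768 − (-0.5828)·0.929 = 6.310.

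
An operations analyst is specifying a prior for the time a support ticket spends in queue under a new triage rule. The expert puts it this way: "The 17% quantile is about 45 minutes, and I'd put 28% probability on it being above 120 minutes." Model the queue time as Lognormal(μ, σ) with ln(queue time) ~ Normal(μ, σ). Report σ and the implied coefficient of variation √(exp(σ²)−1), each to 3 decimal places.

If T ~ Lognormal(μ,σ) then ln T ~ Normal(μ,σ), so the p-quantile of ln T is μ + z_p·σ.
ln(45) = 3.807 and ln(120) = 4.787; z_{0.17} = -0.9542, z_{0.72} = 0.5828.
σ = (4.787 − 3.807)/(0.5828 − (-0.9542)) = 0.638.
μ = 3.807 − (-0.9542)·0.638 = 4.416.
CV = √(exp(σ²)−1) = √(exp(0.4072)−1) = 0.709.

σ ≈ 0.638, CV ≈ 0.709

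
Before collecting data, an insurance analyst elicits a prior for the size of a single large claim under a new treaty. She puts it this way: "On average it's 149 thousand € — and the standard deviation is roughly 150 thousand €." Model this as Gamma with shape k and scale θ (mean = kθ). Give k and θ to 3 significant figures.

k ≈ 0.987, θ ≈ 151

For Gamma(k, scale θ): mean = kθ, variance = kθ², so CV = 1/√k.
CV = SD/mean = 150/149 = 1.007, hence k = 1/CV² = 0.987.
Then θ = mean/k = 149/0.987 = 151.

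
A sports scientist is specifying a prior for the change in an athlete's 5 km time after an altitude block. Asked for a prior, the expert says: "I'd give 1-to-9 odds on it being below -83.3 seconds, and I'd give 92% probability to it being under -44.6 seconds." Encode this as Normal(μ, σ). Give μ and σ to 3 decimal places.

μ = -64.840, σ = 14.405

For Normal(μ,σ), the p-quantile is μ + z_p·σ. Here z_{0.1} = -1.282, z_{0.92} = 1.405.
So -83.3 = μ − 1.282σ and -44.6 = μ + 1.405σ.
Subtracting: σ = (-44.6 − -83.3)/(1.405 − (-1.282)) = 14.405.
Then μ = -83.3 − (-1.282)·14.405 = -64.840.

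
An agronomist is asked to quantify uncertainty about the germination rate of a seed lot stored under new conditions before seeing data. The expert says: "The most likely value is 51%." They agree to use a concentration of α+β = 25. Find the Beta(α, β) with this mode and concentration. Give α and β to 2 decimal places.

For α,β > 1 the Beta mode is (α−1)/(α+β−2). With α+β = 25, the mode is (α−1)/23.
Set (α−1)/23 = 0.51 → α = 1 + 0.51·23 = 12.73.
β = 25 − α = 12.27.

α = 12.73, β = 12.27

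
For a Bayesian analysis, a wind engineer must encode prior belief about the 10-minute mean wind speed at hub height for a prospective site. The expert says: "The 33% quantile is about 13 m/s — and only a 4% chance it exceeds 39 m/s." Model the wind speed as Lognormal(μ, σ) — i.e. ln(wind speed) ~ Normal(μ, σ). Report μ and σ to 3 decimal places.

If T ~ Lognormal(μ,σ) then ln T ~ Normal(μ,σ), so the p-quantile of ln T is μ + z_p·σ.
ln(13) = 2.565 and ln(39) = 3.664; z_{0.33} = -0.4399, z_{0.96} = 1.751.
σ = (3.664 − 2.565)/(1.751 − (-0.4399)) = 0.502.
μ = 2.565 − (-0.4399)·0.502 = 2.786.

μ ≈ 2.786, σ ≈ 0.502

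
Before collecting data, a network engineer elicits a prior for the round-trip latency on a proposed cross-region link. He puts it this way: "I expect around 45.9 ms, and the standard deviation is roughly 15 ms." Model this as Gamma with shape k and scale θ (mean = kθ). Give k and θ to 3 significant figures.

k ≈ 9.36, θ ≈ 4.9

For Gamma(k, scale θ): mean = kθ, variance = kθ², so CV = 1/√k.
CV = SD/mean = 15/45.9 = 0.3268, hence k = 1/CV² = 9.36.
Then θ = mean/k = 45.9/9.36 = 4.9.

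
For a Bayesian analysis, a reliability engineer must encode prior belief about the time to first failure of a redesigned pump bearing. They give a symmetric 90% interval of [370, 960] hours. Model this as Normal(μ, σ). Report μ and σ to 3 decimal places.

μ = 665.000, σ = 179.347

A symmetric 90% interval runs μ ± z·σ with z = 1.645.
Half-width = 295, so σ = 295/1.645 = 179.347.
μ is the interval midpoint, 665.000.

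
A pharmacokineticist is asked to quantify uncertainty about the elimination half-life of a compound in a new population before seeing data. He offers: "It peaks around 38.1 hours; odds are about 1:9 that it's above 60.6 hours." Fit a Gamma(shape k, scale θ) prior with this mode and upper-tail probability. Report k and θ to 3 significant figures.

Gamma(k,θ) with k>1 has mode (k−1)θ, so θ = 38.1/(k−1).
Need P(X < 60.6) = 0.9 with θ tied to k this way. Start at k = 2, θ = 38.1: P(X<60.6) ≈ 0.472.
Too low — raise k to concentrate. Iterating converges to k ≈ 9.72.
Then θ = 38.1/(9.72−1) ≈ 4.37.

k ≈ 9.72, θ ≈ 4.37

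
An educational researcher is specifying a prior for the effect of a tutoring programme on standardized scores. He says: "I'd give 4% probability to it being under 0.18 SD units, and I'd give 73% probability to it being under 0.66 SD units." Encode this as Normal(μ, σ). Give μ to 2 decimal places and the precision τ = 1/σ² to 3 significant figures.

μ = 0.54, τ = 24.2

For Normal(μ,σ), the p-quantile is μ + z_p·σ. Here z_{0.04} = -1.751, z_{0.73} = 0.6128.
So 0.18 = μ − 1.751σ and 0.66 = μ + 0.6128σ.
Subtracting: σ = (0.66 − 0.18)/(0.6128 − (-1.751)) = 0.20.
Then μ = 0.18 − (-1.751)·0.20 = 0.54.
Precision τ = 1/σ² = 1/0.2031² = 24.2.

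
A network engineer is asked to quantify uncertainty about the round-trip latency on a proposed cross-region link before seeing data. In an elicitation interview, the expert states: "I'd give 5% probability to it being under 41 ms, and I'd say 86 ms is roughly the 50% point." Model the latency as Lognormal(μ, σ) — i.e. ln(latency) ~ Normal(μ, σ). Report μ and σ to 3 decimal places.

μ ≈ 4.454, σ ≈ 0.450

If T ~ Lognormal(μ,σ) then ln T ~ Normal(μ,σ), so the p-quantile of ln T is μ + z_p·σ.
ln(41) = 3.714 and ln(86) = 4.454; z_{0.05} = -1.645, z_{0.5} = 0.
σ = (4.454 − 3.714)/(0 − (-1.645)) = 0.450.
μ = 3.714 − (-1.645)·0.450 = 4.454.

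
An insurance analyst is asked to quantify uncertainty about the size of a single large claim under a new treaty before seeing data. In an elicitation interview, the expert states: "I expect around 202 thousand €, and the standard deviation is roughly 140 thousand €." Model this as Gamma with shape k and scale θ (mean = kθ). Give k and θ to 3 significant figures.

For Gamma(k, scale θ): mean = kθ, variance = kθ², so CV = 1/√k.
CV = SD/mean = 140/202 = 0.6931, hence k = 1/CV² = 2.08.
Then θ = mean/k = 202/2.08 = 97.

k ≈ 2.08, θ ≈ 97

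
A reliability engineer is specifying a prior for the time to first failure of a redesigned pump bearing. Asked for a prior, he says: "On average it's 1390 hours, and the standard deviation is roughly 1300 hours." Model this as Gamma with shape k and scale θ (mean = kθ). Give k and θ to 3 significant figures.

For Gamma(k, scale θ): mean = kθ, variance = kθ², so CV = 1/√k.
CV = SD/mean = 1300/1390 = 0.9353, hence k = 1/CV² = 1.14.
Then θ = mean/k = 1390/1.14 = 1220.

k ≈ 1.14, θ ≈ 1220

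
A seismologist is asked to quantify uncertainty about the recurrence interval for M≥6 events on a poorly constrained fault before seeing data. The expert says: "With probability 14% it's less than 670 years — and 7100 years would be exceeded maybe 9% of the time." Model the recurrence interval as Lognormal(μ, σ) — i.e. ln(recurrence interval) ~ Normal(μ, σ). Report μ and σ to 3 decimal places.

If T ~ Lognormal(μ,σ) then ln T ~ Normal(μ,σ), so the p-quantile of ln T is μ + z_p·σ.
ln(670) = 6.507 and ln(7100) = 8.868; z_{0.14} = -1.08, z_{0.91} = 1.341.
σ = (8.868 − 6.507)/(1.341 − (-1.08)) = 0.975.
μ = 6.507 − (-1.08)·0.975 = 7.561.

μ ≈ 7.561, σ ≈ 0.975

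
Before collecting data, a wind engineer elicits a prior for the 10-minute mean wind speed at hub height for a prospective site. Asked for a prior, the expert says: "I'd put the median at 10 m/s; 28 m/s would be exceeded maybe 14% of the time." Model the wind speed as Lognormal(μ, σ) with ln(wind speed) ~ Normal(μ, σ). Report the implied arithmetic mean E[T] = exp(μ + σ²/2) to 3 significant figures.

If T ~ Lognormal(μ,σ) then ln T ~ Normal(μ,σ), so the p-quantile of ln T is μ + z_p·σ.
ln(10) = 2.303 and ln(28) = 3.332; z_{0.5} = 0, z_{0.86} = 1.08.
σ = (3.332 − 2.303)/(1.08 − (0)) = 0.953.
μ = 2.303 − (0)·0.953 = 2.303.
E[T] = exp(μ + σ²/2) = exp(2.303 + 0.4542) = 15.7 m/s.

E[T] ≈ 15.7 m/s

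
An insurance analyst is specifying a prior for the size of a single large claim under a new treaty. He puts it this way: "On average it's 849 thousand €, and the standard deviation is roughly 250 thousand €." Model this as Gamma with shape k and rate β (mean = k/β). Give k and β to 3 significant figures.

k ≈ 11.5, β ≈ 0.0136

For Gamma(k, rate β): mean = k/β, variance = k/β², so CV = 1/√k.
CV = SD/mean = 250/849 = 0.2945, hence k = 1/CV² = 11.5.
Then β = k/mean = 11.5/849 = 0.0136.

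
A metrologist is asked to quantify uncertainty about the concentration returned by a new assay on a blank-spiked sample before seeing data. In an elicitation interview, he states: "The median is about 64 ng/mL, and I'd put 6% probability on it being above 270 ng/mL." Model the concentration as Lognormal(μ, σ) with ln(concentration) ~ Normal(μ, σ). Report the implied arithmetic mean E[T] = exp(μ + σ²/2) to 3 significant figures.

If T ~ Lognormal(μ,σ) then ln T ~ Normal(μ,σ), so the p-quantile of ln T is μ + z_p·σ.
ln(64) = 4.159 and ln(270) = 5.598; z_{0.5} = 0, z_{0.94} = 1.555.
σ = (5.598 − 4.159)/(1.555 − (0)) = 0.926.
μ = 4.159 − (0)·0.926 = 4.159.
E[T] = exp(μ + σ²/2) = exp(4.159 + 0.4286) = 98.2 ng/mL.

E[T] ≈ 98.2 ng/mL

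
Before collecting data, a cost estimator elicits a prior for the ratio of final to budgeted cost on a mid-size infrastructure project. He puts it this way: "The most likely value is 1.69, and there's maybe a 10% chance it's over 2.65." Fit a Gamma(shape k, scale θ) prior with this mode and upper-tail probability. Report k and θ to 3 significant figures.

Gamma(k,θ) with k>1 has mode (k−1)θ, so θ = 1.69/(k−1).
Need P(X < 2.65) = 0.9 with θ tied to k this way. Start at k = 2, θ = 1.69: P(X<2.65) ≈ 0.465.
Too low — raise k to concentrate. Iterating converges to k ≈ 10.3.
Then θ = 1.69/(10.3−1) ≈ 0.183.

k ≈ 10.3, θ ≈ 0.183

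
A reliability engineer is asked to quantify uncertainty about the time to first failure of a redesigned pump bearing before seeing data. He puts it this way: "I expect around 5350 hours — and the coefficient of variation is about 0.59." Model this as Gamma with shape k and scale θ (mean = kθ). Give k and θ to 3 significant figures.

k ≈ 2.87, θ ≈ 1860

For Gamma(k, scale θ): mean = kθ, variance = kθ², so CV = 1/√k.
CV = 0.59, hence k = 1/CV² = 2.87.
Then θ = mean/k = 5350/2.87 = 1860.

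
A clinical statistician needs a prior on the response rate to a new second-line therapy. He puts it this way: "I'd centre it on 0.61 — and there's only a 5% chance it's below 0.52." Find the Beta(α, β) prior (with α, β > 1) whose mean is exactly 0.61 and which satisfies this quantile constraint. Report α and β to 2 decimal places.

α ≈ 49.63, β ≈ 31.73

With mean 0.61 fixed, write α = 0.61s, β = 0.39s where s = α+β.
Need P(θ < 0.52) = 0.05 under Beta(0.61s, 0.39s). Normal approximation: (q−m)/√(m(1−m)/s) ≈ z_{0.05} = -1.64, so s ≈ 0.61·0.39·(-1.64)²/(0.52−0.61)² = 79.5.
At s = 79.5: P(θ<0.52) ≈ 0.052. Adjusting to match 0.05 gives s ≈ 81.36.
So α = 0.61·81.36 ≈ 49.63, β = 0.39·81.36 ≈ 31.73.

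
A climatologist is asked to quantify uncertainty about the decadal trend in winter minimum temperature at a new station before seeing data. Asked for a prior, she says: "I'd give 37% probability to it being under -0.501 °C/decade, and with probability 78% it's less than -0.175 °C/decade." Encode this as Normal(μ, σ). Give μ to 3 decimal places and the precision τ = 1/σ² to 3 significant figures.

For Normal(μ,σ), the p-quantile is μ + z_p·σ. Here z_{0.37} = -0.3319, z_{0.78} = 0.7722.
So -0.501 = μ − 0.3319σ and -0.175 = μ + 0.7722σ.
Subtracting: σ = (-0.175 − -0.501)/(0.7722 − (-0.3319)) = 0.295.
Then μ = -0.501 − (-0.3319)·0.295 = -0.403.
Precision τ = 1/σ² = 1/0.2953² = 11.5.

μ = -0.403, τ = 11.5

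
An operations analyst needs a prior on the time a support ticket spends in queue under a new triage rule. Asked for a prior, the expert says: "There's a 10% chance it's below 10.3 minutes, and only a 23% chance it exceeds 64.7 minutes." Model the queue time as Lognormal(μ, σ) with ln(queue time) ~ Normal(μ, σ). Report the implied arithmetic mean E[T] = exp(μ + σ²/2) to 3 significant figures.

E[T] ≈ 50 minutes

If T ~ Lognormal(μ,σ) then ln T ~ Normal(μ,σ), so the p-quantile of ln T is μ + z_p·σ.
ln(10.3) = 2.332 and ln(64.7) = 4.17; z_{0.1} = -1.282, z_{0.77} = 0.7388.
σ = (4.17 − 2.332)/(0.7388 − (-1.282)) = 0.910.
μ = 2.332 − (-1.282)·0.910 = 3.498.
E[T] = exp(μ + σ²/2) = exp(3.498 + 0.4136) = 50 minutes.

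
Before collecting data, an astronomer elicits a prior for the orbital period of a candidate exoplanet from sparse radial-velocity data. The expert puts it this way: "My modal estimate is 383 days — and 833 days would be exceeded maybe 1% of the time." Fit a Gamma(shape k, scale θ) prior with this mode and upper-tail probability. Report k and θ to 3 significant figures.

k ≈ 9, θ ≈ 47.9

Gamma(k,θ) with k>1 has mode (k−1)θ, so θ = 383/(k−1).
Need P(X < 833) = 0.99 with θ tied to k this way. Start at k = 2, θ = 383: P(X<833) ≈ 0.639.
Too low — raise k to concentrate. Iterating converges to k ≈ 9.
Then θ = 383/(9−1) ≈ 47.9.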